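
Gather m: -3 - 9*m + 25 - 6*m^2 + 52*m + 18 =-6*m^2 + 43*m + 40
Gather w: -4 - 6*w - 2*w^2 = -2*w^2 - 6*w - 4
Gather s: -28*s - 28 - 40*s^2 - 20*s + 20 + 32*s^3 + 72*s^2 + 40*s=32*s^3 + 32*s^2 - 8*s - 8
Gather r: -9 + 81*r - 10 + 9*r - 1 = 90*r - 20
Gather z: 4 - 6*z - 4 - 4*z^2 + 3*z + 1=-4*z^2 - 3*z + 1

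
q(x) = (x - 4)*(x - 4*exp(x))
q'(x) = x + (1 - 4*exp(x))*(x - 4) - 4*exp(x) = x - (x - 4)*(4*exp(x) - 1) - 4*exp(x)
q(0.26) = 18.43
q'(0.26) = 10.73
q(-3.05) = 22.84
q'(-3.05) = -8.95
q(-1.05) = 12.37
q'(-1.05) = -0.43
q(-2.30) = 17.02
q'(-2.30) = -6.47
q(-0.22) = 14.47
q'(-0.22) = 5.90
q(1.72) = 47.01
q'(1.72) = 28.03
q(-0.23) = 14.42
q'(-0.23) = 5.81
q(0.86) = 26.98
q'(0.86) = 17.95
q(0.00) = 16.00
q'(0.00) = 8.00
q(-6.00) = 60.10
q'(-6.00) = -15.91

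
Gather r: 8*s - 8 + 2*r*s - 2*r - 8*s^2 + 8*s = r*(2*s - 2) - 8*s^2 + 16*s - 8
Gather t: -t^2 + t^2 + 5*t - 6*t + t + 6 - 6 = 0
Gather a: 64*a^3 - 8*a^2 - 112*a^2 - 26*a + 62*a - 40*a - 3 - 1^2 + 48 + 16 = 64*a^3 - 120*a^2 - 4*a + 60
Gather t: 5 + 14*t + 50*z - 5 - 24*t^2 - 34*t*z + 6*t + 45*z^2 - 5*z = -24*t^2 + t*(20 - 34*z) + 45*z^2 + 45*z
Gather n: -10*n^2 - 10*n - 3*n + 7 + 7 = -10*n^2 - 13*n + 14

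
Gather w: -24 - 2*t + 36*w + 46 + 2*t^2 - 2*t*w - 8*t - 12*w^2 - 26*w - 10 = 2*t^2 - 10*t - 12*w^2 + w*(10 - 2*t) + 12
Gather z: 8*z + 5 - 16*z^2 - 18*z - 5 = -16*z^2 - 10*z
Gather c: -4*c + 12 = 12 - 4*c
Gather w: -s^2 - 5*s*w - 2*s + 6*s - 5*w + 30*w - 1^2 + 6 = -s^2 + 4*s + w*(25 - 5*s) + 5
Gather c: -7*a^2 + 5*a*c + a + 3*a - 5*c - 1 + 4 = -7*a^2 + 4*a + c*(5*a - 5) + 3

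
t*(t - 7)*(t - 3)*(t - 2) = t^4 - 12*t^3 + 41*t^2 - 42*t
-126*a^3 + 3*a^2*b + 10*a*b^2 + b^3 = (-3*a + b)*(6*a + b)*(7*a + b)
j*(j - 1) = j^2 - j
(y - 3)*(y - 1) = y^2 - 4*y + 3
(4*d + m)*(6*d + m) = 24*d^2 + 10*d*m + m^2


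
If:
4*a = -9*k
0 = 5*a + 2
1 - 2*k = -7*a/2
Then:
No Solution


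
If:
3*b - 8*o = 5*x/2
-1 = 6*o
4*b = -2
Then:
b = -1/2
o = -1/6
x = -1/15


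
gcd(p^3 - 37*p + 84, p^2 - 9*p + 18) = p - 3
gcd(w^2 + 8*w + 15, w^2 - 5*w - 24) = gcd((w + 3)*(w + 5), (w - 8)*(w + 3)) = w + 3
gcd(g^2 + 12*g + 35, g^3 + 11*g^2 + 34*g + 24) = 1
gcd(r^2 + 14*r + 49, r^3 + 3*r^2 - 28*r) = r + 7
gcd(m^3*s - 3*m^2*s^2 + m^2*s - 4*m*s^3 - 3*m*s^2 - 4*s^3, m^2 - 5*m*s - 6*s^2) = m + s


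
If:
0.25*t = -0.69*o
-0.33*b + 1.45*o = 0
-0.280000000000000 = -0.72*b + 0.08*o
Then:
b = 0.40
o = 0.09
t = -0.25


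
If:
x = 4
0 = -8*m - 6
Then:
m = -3/4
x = 4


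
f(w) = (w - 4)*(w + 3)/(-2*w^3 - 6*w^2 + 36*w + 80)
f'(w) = (w - 4)*(w + 3)*(6*w^2 + 12*w - 36)/(-2*w^3 - 6*w^2 + 36*w + 80)^2 + (w - 4)/(-2*w^3 - 6*w^2 + 36*w + 80) + (w + 3)/(-2*w^3 - 6*w^2 + 36*w + 80) = (w^2 + 6*w + 11)/(2*(w^4 + 14*w^3 + 69*w^2 + 140*w + 100))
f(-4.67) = -0.95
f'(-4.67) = 3.08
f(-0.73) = -0.21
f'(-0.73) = 0.12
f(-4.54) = -0.66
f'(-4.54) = 1.60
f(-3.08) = -0.02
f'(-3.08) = 0.23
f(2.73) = -0.08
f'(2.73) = 0.01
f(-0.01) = -0.15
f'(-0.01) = 0.06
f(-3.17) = -0.04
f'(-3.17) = 0.22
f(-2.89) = 0.03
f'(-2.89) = 0.29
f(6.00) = -0.05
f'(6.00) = 0.01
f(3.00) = -0.08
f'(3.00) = 0.01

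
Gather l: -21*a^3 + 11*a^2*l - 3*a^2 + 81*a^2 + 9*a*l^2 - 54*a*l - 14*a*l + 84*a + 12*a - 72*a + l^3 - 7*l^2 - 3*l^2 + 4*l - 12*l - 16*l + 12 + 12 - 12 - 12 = -21*a^3 + 78*a^2 + 24*a + l^3 + l^2*(9*a - 10) + l*(11*a^2 - 68*a - 24)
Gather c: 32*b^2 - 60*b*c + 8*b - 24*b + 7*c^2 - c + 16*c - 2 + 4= 32*b^2 - 16*b + 7*c^2 + c*(15 - 60*b) + 2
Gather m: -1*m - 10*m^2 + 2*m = -10*m^2 + m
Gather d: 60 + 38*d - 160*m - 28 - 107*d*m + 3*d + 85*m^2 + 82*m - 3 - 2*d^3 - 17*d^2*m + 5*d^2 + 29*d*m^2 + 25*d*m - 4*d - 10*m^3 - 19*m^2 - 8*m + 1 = -2*d^3 + d^2*(5 - 17*m) + d*(29*m^2 - 82*m + 37) - 10*m^3 + 66*m^2 - 86*m + 30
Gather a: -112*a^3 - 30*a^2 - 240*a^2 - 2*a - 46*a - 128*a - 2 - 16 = -112*a^3 - 270*a^2 - 176*a - 18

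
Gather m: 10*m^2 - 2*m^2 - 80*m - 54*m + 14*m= 8*m^2 - 120*m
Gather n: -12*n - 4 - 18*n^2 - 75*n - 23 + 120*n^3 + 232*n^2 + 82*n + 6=120*n^3 + 214*n^2 - 5*n - 21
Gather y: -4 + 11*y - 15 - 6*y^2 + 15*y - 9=-6*y^2 + 26*y - 28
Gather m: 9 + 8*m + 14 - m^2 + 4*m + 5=-m^2 + 12*m + 28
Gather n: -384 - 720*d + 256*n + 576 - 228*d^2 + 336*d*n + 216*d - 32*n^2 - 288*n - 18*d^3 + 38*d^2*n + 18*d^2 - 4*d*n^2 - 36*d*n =-18*d^3 - 210*d^2 - 504*d + n^2*(-4*d - 32) + n*(38*d^2 + 300*d - 32) + 192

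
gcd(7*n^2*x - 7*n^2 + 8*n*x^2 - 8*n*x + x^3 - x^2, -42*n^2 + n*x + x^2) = 7*n + x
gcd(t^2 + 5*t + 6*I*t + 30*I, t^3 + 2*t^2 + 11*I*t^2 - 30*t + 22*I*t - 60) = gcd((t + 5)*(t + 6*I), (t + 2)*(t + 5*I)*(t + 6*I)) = t + 6*I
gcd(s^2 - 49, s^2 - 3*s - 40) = 1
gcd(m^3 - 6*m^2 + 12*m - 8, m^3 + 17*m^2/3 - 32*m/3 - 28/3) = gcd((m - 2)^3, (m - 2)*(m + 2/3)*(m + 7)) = m - 2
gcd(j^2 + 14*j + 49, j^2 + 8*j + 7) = j + 7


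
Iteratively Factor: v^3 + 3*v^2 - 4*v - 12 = (v + 3)*(v^2 - 4) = (v + 2)*(v + 3)*(v - 2)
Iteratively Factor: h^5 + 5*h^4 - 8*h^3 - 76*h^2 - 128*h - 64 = (h + 2)*(h^4 + 3*h^3 - 14*h^2 - 48*h - 32) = (h + 2)*(h + 4)*(h^3 - h^2 - 10*h - 8) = (h - 4)*(h + 2)*(h + 4)*(h^2 + 3*h + 2) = (h - 4)*(h + 2)^2*(h + 4)*(h + 1)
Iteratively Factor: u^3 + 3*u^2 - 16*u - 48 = (u - 4)*(u^2 + 7*u + 12) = (u - 4)*(u + 3)*(u + 4)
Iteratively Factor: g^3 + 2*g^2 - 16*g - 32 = (g + 4)*(g^2 - 2*g - 8) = (g + 2)*(g + 4)*(g - 4)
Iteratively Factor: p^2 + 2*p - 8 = (p - 2)*(p + 4)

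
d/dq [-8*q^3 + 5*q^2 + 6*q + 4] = -24*q^2 + 10*q + 6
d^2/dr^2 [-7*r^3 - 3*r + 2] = -42*r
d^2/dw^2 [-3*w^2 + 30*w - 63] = -6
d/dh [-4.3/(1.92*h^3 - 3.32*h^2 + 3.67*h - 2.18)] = (24.768*h^2 - 28.552*h + 15.781)/(1.92*h^3 - 3.32*h^2 + 3.67*h - 2.18)^2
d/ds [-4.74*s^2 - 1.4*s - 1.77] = -9.48*s - 1.4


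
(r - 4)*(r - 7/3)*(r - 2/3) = r^3 - 7*r^2 + 122*r/9 - 56/9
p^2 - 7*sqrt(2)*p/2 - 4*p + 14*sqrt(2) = (p - 4)*(p - 7*sqrt(2)/2)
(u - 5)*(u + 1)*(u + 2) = u^3 - 2*u^2 - 13*u - 10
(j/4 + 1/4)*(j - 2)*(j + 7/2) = j^3/4 + 5*j^2/8 - 11*j/8 - 7/4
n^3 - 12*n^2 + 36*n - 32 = (n - 8)*(n - 2)^2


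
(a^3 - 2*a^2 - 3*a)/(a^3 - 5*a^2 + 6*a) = (a + 1)/(a - 2)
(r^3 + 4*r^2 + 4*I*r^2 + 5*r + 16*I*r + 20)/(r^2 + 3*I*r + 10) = (r^2 + r*(4 - I) - 4*I)/(r - 2*I)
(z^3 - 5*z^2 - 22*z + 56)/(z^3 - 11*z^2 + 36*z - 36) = (z^2 - 3*z - 28)/(z^2 - 9*z + 18)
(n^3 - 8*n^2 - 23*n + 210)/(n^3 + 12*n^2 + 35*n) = (n^2 - 13*n + 42)/(n*(n + 7))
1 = 1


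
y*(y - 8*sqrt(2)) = y^2 - 8*sqrt(2)*y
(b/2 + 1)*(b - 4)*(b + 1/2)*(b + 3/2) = b^4/2 - 45*b^2/8 - 35*b/4 - 3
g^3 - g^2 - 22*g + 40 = (g - 4)*(g - 2)*(g + 5)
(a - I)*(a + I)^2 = a^3 + I*a^2 + a + I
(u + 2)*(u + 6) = u^2 + 8*u + 12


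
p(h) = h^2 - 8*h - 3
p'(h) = 2*h - 8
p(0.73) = -8.31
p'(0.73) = -6.54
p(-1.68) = 13.26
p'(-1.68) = -11.36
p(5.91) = -15.35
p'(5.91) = 3.82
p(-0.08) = -2.35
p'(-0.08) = -8.16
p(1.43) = -12.40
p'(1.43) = -5.14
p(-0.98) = 5.80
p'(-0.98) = -9.96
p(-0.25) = -0.94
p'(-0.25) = -8.50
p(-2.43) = 22.34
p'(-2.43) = -12.86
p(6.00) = -15.00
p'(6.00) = 4.00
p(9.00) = 6.00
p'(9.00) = 10.00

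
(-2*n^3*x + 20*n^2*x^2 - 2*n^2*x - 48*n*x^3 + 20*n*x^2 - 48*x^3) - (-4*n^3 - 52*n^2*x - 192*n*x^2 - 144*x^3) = -2*n^3*x + 4*n^3 + 20*n^2*x^2 + 50*n^2*x - 48*n*x^3 + 212*n*x^2 + 96*x^3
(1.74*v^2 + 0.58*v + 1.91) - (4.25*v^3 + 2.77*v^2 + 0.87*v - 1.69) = -4.25*v^3 - 1.03*v^2 - 0.29*v + 3.6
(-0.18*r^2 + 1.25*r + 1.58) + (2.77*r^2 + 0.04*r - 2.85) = 2.59*r^2 + 1.29*r - 1.27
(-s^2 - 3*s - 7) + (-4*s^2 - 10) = -5*s^2 - 3*s - 17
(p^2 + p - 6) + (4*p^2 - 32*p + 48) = 5*p^2 - 31*p + 42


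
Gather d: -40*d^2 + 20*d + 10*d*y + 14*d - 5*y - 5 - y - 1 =-40*d^2 + d*(10*y + 34) - 6*y - 6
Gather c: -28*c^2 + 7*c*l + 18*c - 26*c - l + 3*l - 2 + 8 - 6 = -28*c^2 + c*(7*l - 8) + 2*l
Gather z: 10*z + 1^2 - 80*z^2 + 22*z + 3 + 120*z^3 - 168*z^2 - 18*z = 120*z^3 - 248*z^2 + 14*z + 4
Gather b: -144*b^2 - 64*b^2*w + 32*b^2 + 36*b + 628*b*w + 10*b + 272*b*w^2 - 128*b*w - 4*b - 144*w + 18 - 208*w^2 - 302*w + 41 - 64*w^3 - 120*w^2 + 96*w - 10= b^2*(-64*w - 112) + b*(272*w^2 + 500*w + 42) - 64*w^3 - 328*w^2 - 350*w + 49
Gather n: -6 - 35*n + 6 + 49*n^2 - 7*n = 49*n^2 - 42*n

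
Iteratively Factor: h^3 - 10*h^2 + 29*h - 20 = (h - 1)*(h^2 - 9*h + 20) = (h - 5)*(h - 1)*(h - 4)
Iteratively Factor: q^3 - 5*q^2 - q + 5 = (q + 1)*(q^2 - 6*q + 5) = (q - 1)*(q + 1)*(q - 5)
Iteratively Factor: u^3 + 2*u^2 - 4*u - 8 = (u - 2)*(u^2 + 4*u + 4) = (u - 2)*(u + 2)*(u + 2)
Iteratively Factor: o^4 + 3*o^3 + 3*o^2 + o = (o + 1)*(o^3 + 2*o^2 + o) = o*(o + 1)*(o^2 + 2*o + 1) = o*(o + 1)^2*(o + 1)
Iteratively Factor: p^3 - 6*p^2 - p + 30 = (p + 2)*(p^2 - 8*p + 15) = (p - 5)*(p + 2)*(p - 3)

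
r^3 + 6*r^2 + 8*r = r*(r + 2)*(r + 4)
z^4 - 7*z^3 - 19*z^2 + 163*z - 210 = (z - 7)*(z - 3)*(z - 2)*(z + 5)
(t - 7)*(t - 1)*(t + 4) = t^3 - 4*t^2 - 25*t + 28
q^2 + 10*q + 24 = (q + 4)*(q + 6)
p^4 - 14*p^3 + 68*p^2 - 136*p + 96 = (p - 6)*(p - 4)*(p - 2)^2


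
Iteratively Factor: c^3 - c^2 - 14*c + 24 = (c - 2)*(c^2 + c - 12) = (c - 2)*(c + 4)*(c - 3)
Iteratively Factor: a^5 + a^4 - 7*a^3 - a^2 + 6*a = (a + 1)*(a^4 - 7*a^2 + 6*a) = a*(a + 1)*(a^3 - 7*a + 6) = a*(a + 1)*(a + 3)*(a^2 - 3*a + 2) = a*(a - 1)*(a + 1)*(a + 3)*(a - 2)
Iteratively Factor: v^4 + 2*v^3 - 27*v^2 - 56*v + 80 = (v + 4)*(v^3 - 2*v^2 - 19*v + 20) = (v - 1)*(v + 4)*(v^2 - v - 20) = (v - 5)*(v - 1)*(v + 4)*(v + 4)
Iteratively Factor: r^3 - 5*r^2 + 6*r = (r)*(r^2 - 5*r + 6) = r*(r - 2)*(r - 3)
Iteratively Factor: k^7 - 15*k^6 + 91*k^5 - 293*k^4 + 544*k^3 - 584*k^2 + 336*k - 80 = (k - 2)*(k^6 - 13*k^5 + 65*k^4 - 163*k^3 + 218*k^2 - 148*k + 40) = (k - 2)^2*(k^5 - 11*k^4 + 43*k^3 - 77*k^2 + 64*k - 20) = (k - 2)^3*(k^4 - 9*k^3 + 25*k^2 - 27*k + 10) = (k - 2)^3*(k - 1)*(k^3 - 8*k^2 + 17*k - 10) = (k - 5)*(k - 2)^3*(k - 1)*(k^2 - 3*k + 2) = (k - 5)*(k - 2)^3*(k - 1)^2*(k - 2)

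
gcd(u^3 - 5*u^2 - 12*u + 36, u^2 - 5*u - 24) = u + 3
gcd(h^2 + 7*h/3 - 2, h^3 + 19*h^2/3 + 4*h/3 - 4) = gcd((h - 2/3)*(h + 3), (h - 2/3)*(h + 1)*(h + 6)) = h - 2/3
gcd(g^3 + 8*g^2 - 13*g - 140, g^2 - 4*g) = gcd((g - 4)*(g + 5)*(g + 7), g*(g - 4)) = g - 4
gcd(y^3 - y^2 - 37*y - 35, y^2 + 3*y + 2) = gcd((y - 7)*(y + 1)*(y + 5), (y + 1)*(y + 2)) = y + 1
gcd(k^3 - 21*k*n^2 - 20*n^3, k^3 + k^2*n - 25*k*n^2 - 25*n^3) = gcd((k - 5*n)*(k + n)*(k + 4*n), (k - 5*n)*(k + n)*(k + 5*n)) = k^2 - 4*k*n - 5*n^2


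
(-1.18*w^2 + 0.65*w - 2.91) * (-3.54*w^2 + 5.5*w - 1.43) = 4.1772*w^4 - 8.791*w^3 + 15.5638*w^2 - 16.9345*w + 4.1613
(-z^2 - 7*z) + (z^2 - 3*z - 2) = -10*z - 2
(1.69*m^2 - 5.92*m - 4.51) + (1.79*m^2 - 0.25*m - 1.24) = 3.48*m^2 - 6.17*m - 5.75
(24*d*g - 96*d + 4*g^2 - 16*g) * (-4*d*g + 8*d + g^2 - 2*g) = -96*d^2*g^2 + 576*d^2*g - 768*d^2 + 8*d*g^3 - 48*d*g^2 + 64*d*g + 4*g^4 - 24*g^3 + 32*g^2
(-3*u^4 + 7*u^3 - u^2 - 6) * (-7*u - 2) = 21*u^5 - 43*u^4 - 7*u^3 + 2*u^2 + 42*u + 12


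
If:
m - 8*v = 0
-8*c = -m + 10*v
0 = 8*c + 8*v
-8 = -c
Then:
No Solution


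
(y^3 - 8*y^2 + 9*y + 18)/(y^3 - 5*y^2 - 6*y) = (y - 3)/y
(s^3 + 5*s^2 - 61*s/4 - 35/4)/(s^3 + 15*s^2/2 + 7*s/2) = (s - 5/2)/s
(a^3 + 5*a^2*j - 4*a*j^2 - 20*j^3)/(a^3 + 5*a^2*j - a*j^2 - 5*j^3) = (a^2 - 4*j^2)/(a^2 - j^2)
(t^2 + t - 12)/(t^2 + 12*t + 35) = (t^2 + t - 12)/(t^2 + 12*t + 35)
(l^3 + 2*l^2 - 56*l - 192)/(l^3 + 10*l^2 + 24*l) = (l - 8)/l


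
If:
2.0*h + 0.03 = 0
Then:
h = -0.02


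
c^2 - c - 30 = (c - 6)*(c + 5)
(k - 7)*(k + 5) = k^2 - 2*k - 35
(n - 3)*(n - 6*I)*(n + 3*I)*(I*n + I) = I*n^4 + 3*n^3 - 2*I*n^3 - 6*n^2 + 15*I*n^2 - 9*n - 36*I*n - 54*I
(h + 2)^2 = h^2 + 4*h + 4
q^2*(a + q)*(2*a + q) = 2*a^2*q^2 + 3*a*q^3 + q^4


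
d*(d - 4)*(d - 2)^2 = d^4 - 8*d^3 + 20*d^2 - 16*d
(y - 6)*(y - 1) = y^2 - 7*y + 6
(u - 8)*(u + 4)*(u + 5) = u^3 + u^2 - 52*u - 160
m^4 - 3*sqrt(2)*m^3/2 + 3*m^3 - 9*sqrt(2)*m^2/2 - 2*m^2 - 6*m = m*(m + 3)*(m - 2*sqrt(2))*(m + sqrt(2)/2)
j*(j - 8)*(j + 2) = j^3 - 6*j^2 - 16*j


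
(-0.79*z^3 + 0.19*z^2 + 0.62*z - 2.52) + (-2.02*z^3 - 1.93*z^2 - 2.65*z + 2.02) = -2.81*z^3 - 1.74*z^2 - 2.03*z - 0.5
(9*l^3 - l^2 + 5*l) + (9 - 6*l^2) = 9*l^3 - 7*l^2 + 5*l + 9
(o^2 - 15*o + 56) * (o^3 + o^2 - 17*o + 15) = o^5 - 14*o^4 + 24*o^3 + 326*o^2 - 1177*o + 840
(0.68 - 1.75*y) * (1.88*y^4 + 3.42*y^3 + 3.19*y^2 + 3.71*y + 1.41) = -3.29*y^5 - 4.7066*y^4 - 3.2569*y^3 - 4.3233*y^2 + 0.0553000000000003*y + 0.9588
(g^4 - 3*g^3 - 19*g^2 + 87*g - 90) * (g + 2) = g^5 - g^4 - 25*g^3 + 49*g^2 + 84*g - 180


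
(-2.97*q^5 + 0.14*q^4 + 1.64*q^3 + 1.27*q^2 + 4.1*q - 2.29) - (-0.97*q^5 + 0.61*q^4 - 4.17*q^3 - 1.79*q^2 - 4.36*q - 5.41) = -2.0*q^5 - 0.47*q^4 + 5.81*q^3 + 3.06*q^2 + 8.46*q + 3.12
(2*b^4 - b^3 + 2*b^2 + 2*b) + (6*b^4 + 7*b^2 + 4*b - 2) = 8*b^4 - b^3 + 9*b^2 + 6*b - 2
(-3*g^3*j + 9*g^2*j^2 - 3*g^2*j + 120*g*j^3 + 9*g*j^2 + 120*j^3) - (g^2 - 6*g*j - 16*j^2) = -3*g^3*j + 9*g^2*j^2 - 3*g^2*j - g^2 + 120*g*j^3 + 9*g*j^2 + 6*g*j + 120*j^3 + 16*j^2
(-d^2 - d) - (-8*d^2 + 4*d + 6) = 7*d^2 - 5*d - 6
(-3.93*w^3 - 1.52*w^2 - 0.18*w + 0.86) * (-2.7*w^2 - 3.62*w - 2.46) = 10.611*w^5 + 18.3306*w^4 + 15.6562*w^3 + 2.0688*w^2 - 2.6704*w - 2.1156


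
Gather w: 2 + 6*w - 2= 6*w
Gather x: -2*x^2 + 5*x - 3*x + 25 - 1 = -2*x^2 + 2*x + 24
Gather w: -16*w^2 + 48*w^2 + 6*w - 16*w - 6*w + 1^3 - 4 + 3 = 32*w^2 - 16*w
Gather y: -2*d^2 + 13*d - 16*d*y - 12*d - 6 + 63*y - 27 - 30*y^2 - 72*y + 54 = -2*d^2 + d - 30*y^2 + y*(-16*d - 9) + 21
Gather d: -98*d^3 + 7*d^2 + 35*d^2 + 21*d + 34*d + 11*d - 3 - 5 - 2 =-98*d^3 + 42*d^2 + 66*d - 10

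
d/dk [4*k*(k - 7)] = 8*k - 28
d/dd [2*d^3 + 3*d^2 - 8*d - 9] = 6*d^2 + 6*d - 8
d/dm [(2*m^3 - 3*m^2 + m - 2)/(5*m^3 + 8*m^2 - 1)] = (31*m^4 - 10*m^3 + 16*m^2 + 38*m - 1)/(25*m^6 + 80*m^5 + 64*m^4 - 10*m^3 - 16*m^2 + 1)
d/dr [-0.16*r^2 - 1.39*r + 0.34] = -0.32*r - 1.39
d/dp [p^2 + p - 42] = 2*p + 1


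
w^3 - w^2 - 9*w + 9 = (w - 3)*(w - 1)*(w + 3)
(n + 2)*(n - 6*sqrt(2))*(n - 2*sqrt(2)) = n^3 - 8*sqrt(2)*n^2 + 2*n^2 - 16*sqrt(2)*n + 24*n + 48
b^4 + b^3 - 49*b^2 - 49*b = b*(b - 7)*(b + 1)*(b + 7)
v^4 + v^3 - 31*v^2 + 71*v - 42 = (v - 3)*(v - 2)*(v - 1)*(v + 7)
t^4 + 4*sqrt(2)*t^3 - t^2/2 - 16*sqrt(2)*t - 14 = (t - 2)*(t + 2)*(t + sqrt(2)/2)*(t + 7*sqrt(2)/2)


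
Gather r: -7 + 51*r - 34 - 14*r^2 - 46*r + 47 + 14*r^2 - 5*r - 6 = 0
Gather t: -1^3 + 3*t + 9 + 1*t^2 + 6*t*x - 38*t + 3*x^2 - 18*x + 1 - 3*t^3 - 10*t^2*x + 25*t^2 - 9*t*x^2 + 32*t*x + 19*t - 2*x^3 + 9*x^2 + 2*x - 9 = -3*t^3 + t^2*(26 - 10*x) + t*(-9*x^2 + 38*x - 16) - 2*x^3 + 12*x^2 - 16*x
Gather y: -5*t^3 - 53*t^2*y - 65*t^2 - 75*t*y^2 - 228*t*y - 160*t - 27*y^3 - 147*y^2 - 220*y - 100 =-5*t^3 - 65*t^2 - 160*t - 27*y^3 + y^2*(-75*t - 147) + y*(-53*t^2 - 228*t - 220) - 100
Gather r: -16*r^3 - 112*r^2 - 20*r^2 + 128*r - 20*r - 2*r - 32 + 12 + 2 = -16*r^3 - 132*r^2 + 106*r - 18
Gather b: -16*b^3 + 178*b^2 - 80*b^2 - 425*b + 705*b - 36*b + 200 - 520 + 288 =-16*b^3 + 98*b^2 + 244*b - 32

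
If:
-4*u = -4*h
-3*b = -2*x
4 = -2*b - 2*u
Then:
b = 2*x/3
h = -2*x/3 - 2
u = -2*x/3 - 2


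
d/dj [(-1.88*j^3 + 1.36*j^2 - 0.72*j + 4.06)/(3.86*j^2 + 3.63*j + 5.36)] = (-7.2568*j^4 - 13.6488*j^3 - 22.5144*j^2 - 16.764*j - 18.597)/(14.8996*j^4 + 28.0236*j^3 + 54.5561*j^2 + 38.9136*j + 28.7296)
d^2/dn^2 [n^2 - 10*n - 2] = 2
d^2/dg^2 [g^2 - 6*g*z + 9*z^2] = 2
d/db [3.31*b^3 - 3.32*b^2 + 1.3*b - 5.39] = 9.93*b^2 - 6.64*b + 1.3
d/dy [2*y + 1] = 2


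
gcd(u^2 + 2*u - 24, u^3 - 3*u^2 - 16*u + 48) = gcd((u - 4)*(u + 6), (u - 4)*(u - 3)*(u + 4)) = u - 4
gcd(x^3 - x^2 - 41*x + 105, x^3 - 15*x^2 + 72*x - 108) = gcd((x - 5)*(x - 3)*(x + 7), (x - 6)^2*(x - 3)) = x - 3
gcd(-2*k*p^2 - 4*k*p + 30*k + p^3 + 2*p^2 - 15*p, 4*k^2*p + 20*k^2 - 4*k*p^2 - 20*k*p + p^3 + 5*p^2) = -2*k*p - 10*k + p^2 + 5*p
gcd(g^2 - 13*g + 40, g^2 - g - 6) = 1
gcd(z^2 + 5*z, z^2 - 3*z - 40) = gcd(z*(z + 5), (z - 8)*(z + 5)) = z + 5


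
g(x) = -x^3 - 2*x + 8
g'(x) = -3*x^2 - 2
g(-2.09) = 21.31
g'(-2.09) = -15.10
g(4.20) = -74.49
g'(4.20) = -54.92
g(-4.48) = 106.88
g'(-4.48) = -62.21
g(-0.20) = 8.41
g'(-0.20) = -2.12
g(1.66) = 0.11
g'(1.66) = -10.27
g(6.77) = -315.83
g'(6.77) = -139.50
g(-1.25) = 12.45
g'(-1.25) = -6.69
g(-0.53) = 9.21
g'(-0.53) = -2.84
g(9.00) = -739.00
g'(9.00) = -245.00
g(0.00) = 8.00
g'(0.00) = -2.00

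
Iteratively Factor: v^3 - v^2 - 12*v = (v + 3)*(v^2 - 4*v) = (v - 4)*(v + 3)*(v)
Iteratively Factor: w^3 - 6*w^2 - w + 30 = (w - 5)*(w^2 - w - 6) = (w - 5)*(w + 2)*(w - 3)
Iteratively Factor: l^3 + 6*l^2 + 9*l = (l)*(l^2 + 6*l + 9) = l*(l + 3)*(l + 3)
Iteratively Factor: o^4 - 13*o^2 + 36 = (o - 2)*(o^3 + 2*o^2 - 9*o - 18) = (o - 2)*(o + 2)*(o^2 - 9) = (o - 3)*(o - 2)*(o + 2)*(o + 3)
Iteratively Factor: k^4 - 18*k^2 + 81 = (k - 3)*(k^3 + 3*k^2 - 9*k - 27) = (k - 3)^2*(k^2 + 6*k + 9) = (k - 3)^2*(k + 3)*(k + 3)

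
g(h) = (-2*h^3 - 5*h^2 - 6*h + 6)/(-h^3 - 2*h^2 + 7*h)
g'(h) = (-6*h^2 - 10*h - 6)/(-h^3 - 2*h^2 + 7*h) + (3*h^2 + 4*h - 7)*(-2*h^3 - 5*h^2 - 6*h + 6)/(-h^3 - 2*h^2 + 7*h)^2 = (-h^4 - 40*h^3 - 29*h^2 + 24*h - 42)/(h^2*(h^4 + 4*h^3 - 10*h^2 - 28*h + 49))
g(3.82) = 3.46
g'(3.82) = -0.83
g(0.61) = 0.01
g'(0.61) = -4.35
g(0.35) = 1.48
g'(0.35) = -8.32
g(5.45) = 2.72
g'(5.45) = -0.24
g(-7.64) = 2.36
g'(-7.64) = 0.16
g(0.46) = 0.74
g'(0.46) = -5.63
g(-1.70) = -0.91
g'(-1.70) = 0.13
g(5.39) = 2.74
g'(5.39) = -0.25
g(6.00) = 2.61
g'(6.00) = -0.18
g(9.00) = 2.31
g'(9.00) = -0.06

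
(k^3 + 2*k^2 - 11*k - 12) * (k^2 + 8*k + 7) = k^5 + 10*k^4 + 12*k^3 - 86*k^2 - 173*k - 84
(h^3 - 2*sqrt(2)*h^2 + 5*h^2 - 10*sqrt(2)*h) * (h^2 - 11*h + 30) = h^5 - 6*h^4 - 2*sqrt(2)*h^4 - 25*h^3 + 12*sqrt(2)*h^3 + 50*sqrt(2)*h^2 + 150*h^2 - 300*sqrt(2)*h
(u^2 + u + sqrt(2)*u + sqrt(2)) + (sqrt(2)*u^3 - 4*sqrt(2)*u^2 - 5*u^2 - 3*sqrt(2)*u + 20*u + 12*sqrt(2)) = sqrt(2)*u^3 - 4*sqrt(2)*u^2 - 4*u^2 - 2*sqrt(2)*u + 21*u + 13*sqrt(2)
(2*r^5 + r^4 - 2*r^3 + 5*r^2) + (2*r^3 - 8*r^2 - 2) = 2*r^5 + r^4 - 3*r^2 - 2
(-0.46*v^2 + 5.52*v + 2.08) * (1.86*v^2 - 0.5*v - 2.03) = -0.8556*v^4 + 10.4972*v^3 + 2.0426*v^2 - 12.2456*v - 4.2224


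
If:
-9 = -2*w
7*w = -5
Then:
No Solution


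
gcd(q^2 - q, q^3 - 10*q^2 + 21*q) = q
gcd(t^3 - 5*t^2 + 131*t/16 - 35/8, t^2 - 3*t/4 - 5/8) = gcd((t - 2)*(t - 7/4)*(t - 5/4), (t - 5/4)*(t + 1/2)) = t - 5/4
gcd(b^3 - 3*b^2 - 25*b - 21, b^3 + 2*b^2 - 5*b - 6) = b^2 + 4*b + 3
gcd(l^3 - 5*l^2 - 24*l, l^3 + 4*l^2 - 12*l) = l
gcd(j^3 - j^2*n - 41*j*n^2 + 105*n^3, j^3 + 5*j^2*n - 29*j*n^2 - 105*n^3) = j^2 + 2*j*n - 35*n^2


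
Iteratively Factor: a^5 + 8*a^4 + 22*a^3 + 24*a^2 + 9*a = (a + 3)*(a^4 + 5*a^3 + 7*a^2 + 3*a) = a*(a + 3)*(a^3 + 5*a^2 + 7*a + 3) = a*(a + 1)*(a + 3)*(a^2 + 4*a + 3) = a*(a + 1)*(a + 3)^2*(a + 1)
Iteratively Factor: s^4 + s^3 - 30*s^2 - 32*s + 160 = (s - 2)*(s^3 + 3*s^2 - 24*s - 80) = (s - 2)*(s + 4)*(s^2 - s - 20) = (s - 5)*(s - 2)*(s + 4)*(s + 4)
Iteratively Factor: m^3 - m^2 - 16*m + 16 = (m - 1)*(m^2 - 16) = (m - 1)*(m + 4)*(m - 4)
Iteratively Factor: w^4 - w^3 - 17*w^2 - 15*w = (w + 1)*(w^3 - 2*w^2 - 15*w) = (w - 5)*(w + 1)*(w^2 + 3*w) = w*(w - 5)*(w + 1)*(w + 3)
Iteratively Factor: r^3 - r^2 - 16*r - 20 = (r - 5)*(r^2 + 4*r + 4) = (r - 5)*(r + 2)*(r + 2)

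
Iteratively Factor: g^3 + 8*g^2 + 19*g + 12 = (g + 3)*(g^2 + 5*g + 4) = (g + 3)*(g + 4)*(g + 1)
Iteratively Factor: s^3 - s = (s - 1)*(s^2 + s) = (s - 1)*(s + 1)*(s)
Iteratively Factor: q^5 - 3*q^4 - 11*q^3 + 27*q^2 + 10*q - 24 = (q - 2)*(q^4 - q^3 - 13*q^2 + q + 12) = (q - 2)*(q + 3)*(q^3 - 4*q^2 - q + 4) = (q - 2)*(q - 1)*(q + 3)*(q^2 - 3*q - 4) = (q - 2)*(q - 1)*(q + 1)*(q + 3)*(q - 4)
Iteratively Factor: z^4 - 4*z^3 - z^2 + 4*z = (z - 1)*(z^3 - 3*z^2 - 4*z) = (z - 1)*(z + 1)*(z^2 - 4*z) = (z - 4)*(z - 1)*(z + 1)*(z)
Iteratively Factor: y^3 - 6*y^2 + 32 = (y + 2)*(y^2 - 8*y + 16) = (y - 4)*(y + 2)*(y - 4)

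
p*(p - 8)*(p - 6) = p^3 - 14*p^2 + 48*p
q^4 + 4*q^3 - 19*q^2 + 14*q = q*(q - 2)*(q - 1)*(q + 7)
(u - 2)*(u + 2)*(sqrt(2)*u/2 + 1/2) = sqrt(2)*u^3/2 + u^2/2 - 2*sqrt(2)*u - 2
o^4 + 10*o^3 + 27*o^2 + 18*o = o*(o + 1)*(o + 3)*(o + 6)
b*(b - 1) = b^2 - b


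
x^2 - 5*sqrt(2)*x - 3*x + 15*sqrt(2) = (x - 3)*(x - 5*sqrt(2))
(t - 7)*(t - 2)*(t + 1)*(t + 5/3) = t^4 - 19*t^3/3 - 25*t^2/3 + 67*t/3 + 70/3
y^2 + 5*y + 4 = (y + 1)*(y + 4)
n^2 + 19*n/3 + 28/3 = (n + 7/3)*(n + 4)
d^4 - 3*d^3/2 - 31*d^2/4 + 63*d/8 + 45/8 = (d - 3)*(d - 3/2)*(d + 1/2)*(d + 5/2)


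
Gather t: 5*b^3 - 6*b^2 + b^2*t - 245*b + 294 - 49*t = 5*b^3 - 6*b^2 - 245*b + t*(b^2 - 49) + 294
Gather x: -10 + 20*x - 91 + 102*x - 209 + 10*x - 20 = 132*x - 330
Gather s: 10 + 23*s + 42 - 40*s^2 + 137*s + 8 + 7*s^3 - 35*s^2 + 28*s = 7*s^3 - 75*s^2 + 188*s + 60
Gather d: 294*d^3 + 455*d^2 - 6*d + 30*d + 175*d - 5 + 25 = 294*d^3 + 455*d^2 + 199*d + 20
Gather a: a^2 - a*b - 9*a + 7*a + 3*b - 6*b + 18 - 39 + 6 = a^2 + a*(-b - 2) - 3*b - 15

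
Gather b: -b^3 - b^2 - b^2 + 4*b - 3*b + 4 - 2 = -b^3 - 2*b^2 + b + 2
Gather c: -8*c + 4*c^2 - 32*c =4*c^2 - 40*c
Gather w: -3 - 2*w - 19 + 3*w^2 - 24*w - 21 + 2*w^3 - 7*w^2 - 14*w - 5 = 2*w^3 - 4*w^2 - 40*w - 48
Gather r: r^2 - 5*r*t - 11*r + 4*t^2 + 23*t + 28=r^2 + r*(-5*t - 11) + 4*t^2 + 23*t + 28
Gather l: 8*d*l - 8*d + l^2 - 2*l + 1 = -8*d + l^2 + l*(8*d - 2) + 1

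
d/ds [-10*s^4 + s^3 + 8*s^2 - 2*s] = -40*s^3 + 3*s^2 + 16*s - 2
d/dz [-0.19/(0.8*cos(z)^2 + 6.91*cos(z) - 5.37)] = -(0.304*cos(z) + 1.3129)*sin(z)/(0.8*cos(z)^2 + 6.91*cos(z) - 5.37)^2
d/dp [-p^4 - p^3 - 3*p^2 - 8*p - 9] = -4*p^3 - 3*p^2 - 6*p - 8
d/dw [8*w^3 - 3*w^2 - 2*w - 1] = 24*w^2 - 6*w - 2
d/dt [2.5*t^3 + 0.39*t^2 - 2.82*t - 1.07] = 7.5*t^2 + 0.78*t - 2.82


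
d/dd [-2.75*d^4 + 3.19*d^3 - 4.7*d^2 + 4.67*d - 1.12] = -11.0*d^3 + 9.57*d^2 - 9.4*d + 4.67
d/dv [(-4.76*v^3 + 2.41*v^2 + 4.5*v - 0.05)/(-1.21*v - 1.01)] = (11.5192*v^3 + 11.5067*v^2 - 4.8682*v - 4.6055)/(1.4641*v^2 + 2.4442*v + 1.0201)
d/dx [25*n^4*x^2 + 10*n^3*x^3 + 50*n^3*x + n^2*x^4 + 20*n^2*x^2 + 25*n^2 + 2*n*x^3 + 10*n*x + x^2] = 50*n^4*x + 30*n^3*x^2 + 50*n^3 + 4*n^2*x^3 + 40*n^2*x + 6*n*x^2 + 10*n + 2*x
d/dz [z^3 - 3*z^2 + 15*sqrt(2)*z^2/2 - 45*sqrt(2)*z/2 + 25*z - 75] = 3*z^2 - 6*z + 15*sqrt(2)*z - 45*sqrt(2)/2 + 25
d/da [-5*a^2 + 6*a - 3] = 6 - 10*a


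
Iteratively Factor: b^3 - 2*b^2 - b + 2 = (b + 1)*(b^2 - 3*b + 2) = (b - 1)*(b + 1)*(b - 2)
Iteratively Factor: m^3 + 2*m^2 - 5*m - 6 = (m + 1)*(m^2 + m - 6) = (m - 2)*(m + 1)*(m + 3)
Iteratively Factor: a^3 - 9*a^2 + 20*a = (a - 5)*(a^2 - 4*a) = a*(a - 5)*(a - 4)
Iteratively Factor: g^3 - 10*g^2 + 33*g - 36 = (g - 4)*(g^2 - 6*g + 9) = (g - 4)*(g - 3)*(g - 3)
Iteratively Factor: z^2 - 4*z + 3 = (z - 1)*(z - 3)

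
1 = 1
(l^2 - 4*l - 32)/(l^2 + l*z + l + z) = (l^2 - 4*l - 32)/(l^2 + l*z + l + z)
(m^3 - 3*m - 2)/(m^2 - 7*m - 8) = (m^2 - m - 2)/(m - 8)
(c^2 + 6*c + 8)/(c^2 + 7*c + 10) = (c + 4)/(c + 5)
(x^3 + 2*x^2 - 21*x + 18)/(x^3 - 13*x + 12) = (x + 6)/(x + 4)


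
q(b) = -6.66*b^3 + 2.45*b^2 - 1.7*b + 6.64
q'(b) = -19.98*b^2 + 4.9*b - 1.7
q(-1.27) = 26.39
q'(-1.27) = -40.15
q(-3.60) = 355.24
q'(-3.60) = -278.28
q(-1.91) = 65.23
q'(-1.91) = -83.95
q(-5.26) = 1052.61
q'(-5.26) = -580.27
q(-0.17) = 7.03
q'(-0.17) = -3.11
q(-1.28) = 26.80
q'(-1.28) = -40.71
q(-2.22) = 95.36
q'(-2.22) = -111.05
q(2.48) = -84.09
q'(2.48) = -112.43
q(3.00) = -156.23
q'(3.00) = -166.82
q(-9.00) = 5075.53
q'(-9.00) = -1664.18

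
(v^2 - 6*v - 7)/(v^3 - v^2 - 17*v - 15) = (v - 7)/(v^2 - 2*v - 15)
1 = 1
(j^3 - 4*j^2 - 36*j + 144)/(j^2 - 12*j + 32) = (j^2 - 36)/(j - 8)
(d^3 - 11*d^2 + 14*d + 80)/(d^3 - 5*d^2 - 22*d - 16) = (d - 5)/(d + 1)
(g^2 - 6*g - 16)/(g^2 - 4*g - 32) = (g + 2)/(g + 4)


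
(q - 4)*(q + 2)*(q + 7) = q^3 + 5*q^2 - 22*q - 56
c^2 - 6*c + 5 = (c - 5)*(c - 1)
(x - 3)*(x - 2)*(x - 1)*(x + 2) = x^4 - 4*x^3 - x^2 + 16*x - 12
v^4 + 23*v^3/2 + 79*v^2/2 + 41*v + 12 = (v + 1/2)*(v + 1)*(v + 4)*(v + 6)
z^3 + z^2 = z^2*(z + 1)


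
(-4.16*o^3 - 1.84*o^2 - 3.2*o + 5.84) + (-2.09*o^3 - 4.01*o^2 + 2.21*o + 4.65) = -6.25*o^3 - 5.85*o^2 - 0.99*o + 10.49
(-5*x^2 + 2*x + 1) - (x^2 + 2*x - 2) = 3 - 6*x^2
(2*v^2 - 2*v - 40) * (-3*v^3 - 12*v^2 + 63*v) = -6*v^5 - 18*v^4 + 270*v^3 + 354*v^2 - 2520*v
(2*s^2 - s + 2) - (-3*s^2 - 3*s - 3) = 5*s^2 + 2*s + 5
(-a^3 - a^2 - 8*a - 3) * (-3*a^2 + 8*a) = 3*a^5 - 5*a^4 + 16*a^3 - 55*a^2 - 24*a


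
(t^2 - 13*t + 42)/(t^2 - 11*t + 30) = (t - 7)/(t - 5)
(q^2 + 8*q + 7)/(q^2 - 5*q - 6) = (q + 7)/(q - 6)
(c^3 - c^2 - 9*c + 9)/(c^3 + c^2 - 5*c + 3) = (c - 3)/(c - 1)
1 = 1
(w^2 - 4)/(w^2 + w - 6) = (w + 2)/(w + 3)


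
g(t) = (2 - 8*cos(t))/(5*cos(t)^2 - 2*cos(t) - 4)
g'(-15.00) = 294.48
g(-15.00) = 19.94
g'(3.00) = -1.62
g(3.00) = 3.44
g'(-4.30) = -8.06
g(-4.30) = -2.17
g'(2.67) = -12.70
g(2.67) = 5.22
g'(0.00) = 0.00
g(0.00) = 6.00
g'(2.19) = -37.29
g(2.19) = -5.75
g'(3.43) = 4.14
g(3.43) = 3.85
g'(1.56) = -2.21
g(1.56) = -0.48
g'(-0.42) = 7.58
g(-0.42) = 3.20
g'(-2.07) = 13.36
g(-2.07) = -3.07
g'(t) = (2 - 8*cos(t))*(10*sin(t)*cos(t) - 2*sin(t))/(5*cos(t)^2 - 2*cos(t) - 4)^2 + 8*sin(t)/(5*cos(t)^2 - 2*cos(t) - 4)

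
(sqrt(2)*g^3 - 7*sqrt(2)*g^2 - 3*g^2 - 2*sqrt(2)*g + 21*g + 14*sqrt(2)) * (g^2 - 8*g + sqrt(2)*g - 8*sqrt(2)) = sqrt(2)*g^5 - 15*sqrt(2)*g^4 - g^4 + 15*g^3 + 51*sqrt(2)*g^3 - 60*g^2 + 75*sqrt(2)*g^2 - 280*sqrt(2)*g + 60*g - 224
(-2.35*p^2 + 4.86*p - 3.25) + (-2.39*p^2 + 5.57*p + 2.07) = -4.74*p^2 + 10.43*p - 1.18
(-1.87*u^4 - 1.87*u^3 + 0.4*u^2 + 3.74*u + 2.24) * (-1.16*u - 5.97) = 2.1692*u^5 + 13.3331*u^4 + 10.6999*u^3 - 6.7264*u^2 - 24.9262*u - 13.3728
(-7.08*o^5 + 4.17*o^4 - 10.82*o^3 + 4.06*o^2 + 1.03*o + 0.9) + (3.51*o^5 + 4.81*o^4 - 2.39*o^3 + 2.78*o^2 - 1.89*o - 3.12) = -3.57*o^5 + 8.98*o^4 - 13.21*o^3 + 6.84*o^2 - 0.86*o - 2.22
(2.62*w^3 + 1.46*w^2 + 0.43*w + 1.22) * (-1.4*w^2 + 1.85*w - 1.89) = -3.668*w^5 + 2.803*w^4 - 2.8528*w^3 - 3.6719*w^2 + 1.4443*w - 2.3058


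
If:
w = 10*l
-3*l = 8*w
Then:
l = 0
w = 0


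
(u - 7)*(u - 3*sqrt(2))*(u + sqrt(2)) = u^3 - 7*u^2 - 2*sqrt(2)*u^2 - 6*u + 14*sqrt(2)*u + 42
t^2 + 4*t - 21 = (t - 3)*(t + 7)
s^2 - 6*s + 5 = (s - 5)*(s - 1)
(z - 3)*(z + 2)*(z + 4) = z^3 + 3*z^2 - 10*z - 24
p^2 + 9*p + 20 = (p + 4)*(p + 5)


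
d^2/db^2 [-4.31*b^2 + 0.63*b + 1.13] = -8.62000000000000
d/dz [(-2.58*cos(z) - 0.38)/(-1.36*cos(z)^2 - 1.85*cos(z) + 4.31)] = (3.5088*cos(z)^2 + 1.0336*cos(z) + 11.8228)*sin(z)/(1.8496*cos(z)^4 + 5.032*cos(z)^3 - 8.3007*cos(z)^2 - 15.947*cos(z) + 18.5761)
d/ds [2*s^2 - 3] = 4*s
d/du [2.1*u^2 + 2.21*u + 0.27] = 4.2*u + 2.21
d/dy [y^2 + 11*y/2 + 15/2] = 2*y + 11/2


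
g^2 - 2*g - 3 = (g - 3)*(g + 1)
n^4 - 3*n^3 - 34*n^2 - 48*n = n*(n - 8)*(n + 2)*(n + 3)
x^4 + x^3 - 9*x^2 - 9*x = x*(x - 3)*(x + 1)*(x + 3)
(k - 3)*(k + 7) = k^2 + 4*k - 21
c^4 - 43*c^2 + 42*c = c*(c - 6)*(c - 1)*(c + 7)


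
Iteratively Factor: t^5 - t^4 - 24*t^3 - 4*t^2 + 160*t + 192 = (t + 3)*(t^4 - 4*t^3 - 12*t^2 + 32*t + 64) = (t + 2)*(t + 3)*(t^3 - 6*t^2 + 32) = (t - 4)*(t + 2)*(t + 3)*(t^2 - 2*t - 8) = (t - 4)*(t + 2)^2*(t + 3)*(t - 4)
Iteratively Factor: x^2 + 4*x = (x + 4)*(x)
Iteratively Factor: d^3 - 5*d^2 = (d - 5)*(d^2) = d*(d - 5)*(d)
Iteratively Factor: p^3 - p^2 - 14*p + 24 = (p - 3)*(p^2 + 2*p - 8) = (p - 3)*(p - 2)*(p + 4)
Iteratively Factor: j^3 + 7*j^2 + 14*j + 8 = (j + 4)*(j^2 + 3*j + 2) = (j + 1)*(j + 4)*(j + 2)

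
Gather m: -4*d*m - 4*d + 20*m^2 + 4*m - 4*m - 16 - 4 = -4*d*m - 4*d + 20*m^2 - 20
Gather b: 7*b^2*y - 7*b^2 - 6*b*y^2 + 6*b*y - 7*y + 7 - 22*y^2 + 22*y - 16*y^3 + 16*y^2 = b^2*(7*y - 7) + b*(-6*y^2 + 6*y) - 16*y^3 - 6*y^2 + 15*y + 7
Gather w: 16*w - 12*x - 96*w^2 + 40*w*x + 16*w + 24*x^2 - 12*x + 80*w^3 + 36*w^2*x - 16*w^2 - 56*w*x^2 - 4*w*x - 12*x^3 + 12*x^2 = 80*w^3 + w^2*(36*x - 112) + w*(-56*x^2 + 36*x + 32) - 12*x^3 + 36*x^2 - 24*x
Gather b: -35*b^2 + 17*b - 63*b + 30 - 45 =-35*b^2 - 46*b - 15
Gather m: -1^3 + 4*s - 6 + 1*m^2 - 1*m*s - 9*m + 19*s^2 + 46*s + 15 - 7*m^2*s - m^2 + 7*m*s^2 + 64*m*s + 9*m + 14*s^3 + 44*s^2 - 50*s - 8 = -7*m^2*s + m*(7*s^2 + 63*s) + 14*s^3 + 63*s^2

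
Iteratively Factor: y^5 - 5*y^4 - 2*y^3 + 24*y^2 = (y + 2)*(y^4 - 7*y^3 + 12*y^2) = (y - 4)*(y + 2)*(y^3 - 3*y^2) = y*(y - 4)*(y + 2)*(y^2 - 3*y) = y*(y - 4)*(y - 3)*(y + 2)*(y)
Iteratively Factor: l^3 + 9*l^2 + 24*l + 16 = (l + 1)*(l^2 + 8*l + 16) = (l + 1)*(l + 4)*(l + 4)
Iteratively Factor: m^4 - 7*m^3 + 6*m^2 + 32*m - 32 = (m - 1)*(m^3 - 6*m^2 + 32) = (m - 4)*(m - 1)*(m^2 - 2*m - 8) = (m - 4)^2*(m - 1)*(m + 2)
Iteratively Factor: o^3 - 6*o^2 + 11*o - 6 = (o - 1)*(o^2 - 5*o + 6) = (o - 3)*(o - 1)*(o - 2)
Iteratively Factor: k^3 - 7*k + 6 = (k - 2)*(k^2 + 2*k - 3) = (k - 2)*(k - 1)*(k + 3)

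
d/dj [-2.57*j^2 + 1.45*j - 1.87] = 1.45 - 5.14*j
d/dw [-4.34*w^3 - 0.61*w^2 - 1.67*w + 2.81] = -13.02*w^2 - 1.22*w - 1.67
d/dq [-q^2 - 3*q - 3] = -2*q - 3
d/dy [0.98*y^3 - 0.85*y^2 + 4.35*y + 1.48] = 2.94*y^2 - 1.7*y + 4.35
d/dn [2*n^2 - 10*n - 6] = 4*n - 10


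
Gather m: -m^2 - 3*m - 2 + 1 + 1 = -m^2 - 3*m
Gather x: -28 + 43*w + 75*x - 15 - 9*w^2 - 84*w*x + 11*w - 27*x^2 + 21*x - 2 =-9*w^2 + 54*w - 27*x^2 + x*(96 - 84*w) - 45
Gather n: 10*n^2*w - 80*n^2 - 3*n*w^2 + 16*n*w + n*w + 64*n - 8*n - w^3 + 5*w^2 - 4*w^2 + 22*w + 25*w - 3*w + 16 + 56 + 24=n^2*(10*w - 80) + n*(-3*w^2 + 17*w + 56) - w^3 + w^2 + 44*w + 96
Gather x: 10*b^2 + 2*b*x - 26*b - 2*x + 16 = 10*b^2 - 26*b + x*(2*b - 2) + 16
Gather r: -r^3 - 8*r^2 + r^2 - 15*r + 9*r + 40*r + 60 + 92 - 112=-r^3 - 7*r^2 + 34*r + 40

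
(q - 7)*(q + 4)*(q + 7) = q^3 + 4*q^2 - 49*q - 196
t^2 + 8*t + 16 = (t + 4)^2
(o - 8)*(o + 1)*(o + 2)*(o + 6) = o^4 + o^3 - 52*o^2 - 148*o - 96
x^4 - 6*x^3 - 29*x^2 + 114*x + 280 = (x - 7)*(x - 5)*(x + 2)*(x + 4)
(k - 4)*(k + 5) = k^2 + k - 20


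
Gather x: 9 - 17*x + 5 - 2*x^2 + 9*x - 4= -2*x^2 - 8*x + 10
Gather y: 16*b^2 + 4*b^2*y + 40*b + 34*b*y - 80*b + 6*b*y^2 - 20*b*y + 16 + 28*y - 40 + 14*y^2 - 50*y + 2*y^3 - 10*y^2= 16*b^2 - 40*b + 2*y^3 + y^2*(6*b + 4) + y*(4*b^2 + 14*b - 22) - 24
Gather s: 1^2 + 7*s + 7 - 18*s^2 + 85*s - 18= -18*s^2 + 92*s - 10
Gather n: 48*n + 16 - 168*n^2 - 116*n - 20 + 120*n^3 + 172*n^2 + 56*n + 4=120*n^3 + 4*n^2 - 12*n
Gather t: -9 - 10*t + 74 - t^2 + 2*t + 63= -t^2 - 8*t + 128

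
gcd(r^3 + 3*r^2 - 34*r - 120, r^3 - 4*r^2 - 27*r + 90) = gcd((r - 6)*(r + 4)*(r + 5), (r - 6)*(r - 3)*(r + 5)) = r^2 - r - 30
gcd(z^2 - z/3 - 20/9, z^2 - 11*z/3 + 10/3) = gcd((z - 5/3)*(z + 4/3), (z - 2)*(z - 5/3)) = z - 5/3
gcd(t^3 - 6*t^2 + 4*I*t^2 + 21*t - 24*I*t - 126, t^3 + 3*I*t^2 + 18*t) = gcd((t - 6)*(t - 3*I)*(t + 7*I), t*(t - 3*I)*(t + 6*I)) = t - 3*I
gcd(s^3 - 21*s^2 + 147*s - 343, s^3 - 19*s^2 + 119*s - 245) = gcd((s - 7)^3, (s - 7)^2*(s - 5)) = s^2 - 14*s + 49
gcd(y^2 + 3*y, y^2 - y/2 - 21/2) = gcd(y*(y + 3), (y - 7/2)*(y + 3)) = y + 3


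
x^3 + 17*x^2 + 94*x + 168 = (x + 4)*(x + 6)*(x + 7)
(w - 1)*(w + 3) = w^2 + 2*w - 3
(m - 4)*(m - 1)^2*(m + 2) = m^4 - 4*m^3 - 3*m^2 + 14*m - 8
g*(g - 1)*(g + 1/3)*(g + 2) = g^4 + 4*g^3/3 - 5*g^2/3 - 2*g/3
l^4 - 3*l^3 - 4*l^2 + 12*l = l*(l - 3)*(l - 2)*(l + 2)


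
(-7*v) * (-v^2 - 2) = 7*v^3 + 14*v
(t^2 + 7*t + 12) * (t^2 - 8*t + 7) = t^4 - t^3 - 37*t^2 - 47*t + 84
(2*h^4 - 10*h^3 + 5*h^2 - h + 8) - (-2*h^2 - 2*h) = 2*h^4 - 10*h^3 + 7*h^2 + h + 8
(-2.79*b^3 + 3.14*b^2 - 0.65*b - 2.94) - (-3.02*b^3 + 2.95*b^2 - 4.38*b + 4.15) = 0.23*b^3 + 0.19*b^2 + 3.73*b - 7.09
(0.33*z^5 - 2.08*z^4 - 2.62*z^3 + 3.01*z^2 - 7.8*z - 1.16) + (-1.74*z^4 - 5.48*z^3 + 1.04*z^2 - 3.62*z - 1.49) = 0.33*z^5 - 3.82*z^4 - 8.1*z^3 + 4.05*z^2 - 11.42*z - 2.65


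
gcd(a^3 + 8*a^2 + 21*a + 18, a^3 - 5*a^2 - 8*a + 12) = a + 2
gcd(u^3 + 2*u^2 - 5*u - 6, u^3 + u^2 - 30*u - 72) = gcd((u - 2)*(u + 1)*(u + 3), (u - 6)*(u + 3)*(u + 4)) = u + 3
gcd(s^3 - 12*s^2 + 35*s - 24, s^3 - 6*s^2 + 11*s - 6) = s^2 - 4*s + 3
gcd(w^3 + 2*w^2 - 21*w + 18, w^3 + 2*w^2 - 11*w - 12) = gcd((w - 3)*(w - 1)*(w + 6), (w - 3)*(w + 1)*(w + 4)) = w - 3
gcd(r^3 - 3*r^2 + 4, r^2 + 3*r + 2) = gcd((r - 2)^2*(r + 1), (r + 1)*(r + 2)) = r + 1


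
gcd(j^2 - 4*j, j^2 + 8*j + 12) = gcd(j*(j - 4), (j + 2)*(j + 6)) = 1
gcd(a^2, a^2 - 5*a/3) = a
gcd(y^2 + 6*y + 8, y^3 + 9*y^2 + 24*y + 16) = y + 4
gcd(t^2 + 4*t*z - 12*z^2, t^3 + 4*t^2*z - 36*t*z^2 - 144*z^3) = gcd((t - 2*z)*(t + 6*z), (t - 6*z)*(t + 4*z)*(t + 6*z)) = t + 6*z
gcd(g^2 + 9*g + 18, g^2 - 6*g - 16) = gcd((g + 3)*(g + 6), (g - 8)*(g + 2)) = 1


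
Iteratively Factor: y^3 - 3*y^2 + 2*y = (y - 2)*(y^2 - y) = (y - 2)*(y - 1)*(y)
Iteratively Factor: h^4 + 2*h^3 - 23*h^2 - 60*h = (h - 5)*(h^3 + 7*h^2 + 12*h) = h*(h - 5)*(h^2 + 7*h + 12) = h*(h - 5)*(h + 4)*(h + 3)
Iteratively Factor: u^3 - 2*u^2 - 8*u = (u)*(u^2 - 2*u - 8) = u*(u + 2)*(u - 4)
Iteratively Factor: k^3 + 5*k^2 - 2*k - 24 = (k + 3)*(k^2 + 2*k - 8) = (k + 3)*(k + 4)*(k - 2)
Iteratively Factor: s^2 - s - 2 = (s + 1)*(s - 2)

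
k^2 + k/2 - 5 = (k - 2)*(k + 5/2)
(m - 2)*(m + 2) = m^2 - 4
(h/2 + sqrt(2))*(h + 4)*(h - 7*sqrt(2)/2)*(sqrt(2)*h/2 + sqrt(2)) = sqrt(2)*h^4/4 - 3*h^3/4 + 3*sqrt(2)*h^3/2 - 9*h^2/2 - 3*sqrt(2)*h^2/2 - 21*sqrt(2)*h - 6*h - 28*sqrt(2)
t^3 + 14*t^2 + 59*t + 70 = (t + 2)*(t + 5)*(t + 7)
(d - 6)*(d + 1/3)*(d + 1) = d^3 - 14*d^2/3 - 23*d/3 - 2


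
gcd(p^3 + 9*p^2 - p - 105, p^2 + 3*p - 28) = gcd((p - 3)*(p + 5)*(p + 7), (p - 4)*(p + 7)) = p + 7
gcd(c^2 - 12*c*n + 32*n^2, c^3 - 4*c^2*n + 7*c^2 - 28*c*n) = c - 4*n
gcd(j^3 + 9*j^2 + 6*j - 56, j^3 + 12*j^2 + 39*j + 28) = j^2 + 11*j + 28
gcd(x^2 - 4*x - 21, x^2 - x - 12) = x + 3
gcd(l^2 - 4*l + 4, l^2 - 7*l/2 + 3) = l - 2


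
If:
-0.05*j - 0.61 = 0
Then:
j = -12.20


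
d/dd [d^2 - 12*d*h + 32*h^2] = 2*d - 12*h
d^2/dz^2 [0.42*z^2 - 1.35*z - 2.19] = 0.840000000000000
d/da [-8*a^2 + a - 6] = 1 - 16*a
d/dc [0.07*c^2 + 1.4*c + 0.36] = 0.14*c + 1.4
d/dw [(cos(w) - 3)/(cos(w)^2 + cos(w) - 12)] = sin(w)/(cos(w) + 4)^2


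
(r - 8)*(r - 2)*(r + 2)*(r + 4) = r^4 - 4*r^3 - 36*r^2 + 16*r + 128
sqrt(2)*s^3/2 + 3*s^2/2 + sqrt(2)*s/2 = s*(s + sqrt(2))*(sqrt(2)*s/2 + 1/2)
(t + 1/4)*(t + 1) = t^2 + 5*t/4 + 1/4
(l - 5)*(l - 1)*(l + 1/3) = l^3 - 17*l^2/3 + 3*l + 5/3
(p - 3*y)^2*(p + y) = p^3 - 5*p^2*y + 3*p*y^2 + 9*y^3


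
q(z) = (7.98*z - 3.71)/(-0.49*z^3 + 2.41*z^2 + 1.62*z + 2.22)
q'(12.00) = 0.04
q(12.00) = -0.19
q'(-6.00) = -0.08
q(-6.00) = -0.28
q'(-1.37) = -2.01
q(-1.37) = -2.53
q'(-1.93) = -1.18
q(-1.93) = -1.65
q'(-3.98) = -0.22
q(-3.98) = -0.55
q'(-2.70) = -0.57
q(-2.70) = -1.01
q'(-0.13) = 4.98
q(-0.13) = -2.31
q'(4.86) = 3.67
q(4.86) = 3.26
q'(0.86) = 1.00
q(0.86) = 0.62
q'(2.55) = 0.20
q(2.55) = 1.20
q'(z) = (7.98*z - 3.71)*(1.47*z^2 - 4.82*z - 1.62)/(-0.49*z^3 + 2.41*z^2 + 1.62*z + 2.22)^2 + 7.98/(-0.49*z^3 + 2.41*z^2 + 1.62*z + 2.22) = (7.8204*z^3 - 24.6855*z^2 + 17.8822*z + 23.7258)/(0.2401*z^6 - 2.3618*z^5 + 4.2205*z^4 + 5.6328*z^3 + 13.3248*z^2 + 7.1928*z + 4.9284)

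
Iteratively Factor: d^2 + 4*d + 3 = (d + 3)*(d + 1)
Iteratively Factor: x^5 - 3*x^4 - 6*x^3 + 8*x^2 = (x - 4)*(x^4 + x^3 - 2*x^2) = (x - 4)*(x - 1)*(x^3 + 2*x^2) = x*(x - 4)*(x - 1)*(x^2 + 2*x) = x*(x - 4)*(x - 1)*(x + 2)*(x)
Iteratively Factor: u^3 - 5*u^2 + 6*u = (u)*(u^2 - 5*u + 6) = u*(u - 3)*(u - 2)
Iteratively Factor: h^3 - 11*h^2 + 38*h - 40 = (h - 4)*(h^2 - 7*h + 10) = (h - 4)*(h - 2)*(h - 5)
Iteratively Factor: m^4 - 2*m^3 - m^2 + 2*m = (m)*(m^3 - 2*m^2 - m + 2) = m*(m + 1)*(m^2 - 3*m + 2) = m*(m - 2)*(m + 1)*(m - 1)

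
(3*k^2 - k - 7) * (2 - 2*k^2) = -6*k^4 + 2*k^3 + 20*k^2 - 2*k - 14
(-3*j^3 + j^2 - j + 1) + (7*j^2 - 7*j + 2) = -3*j^3 + 8*j^2 - 8*j + 3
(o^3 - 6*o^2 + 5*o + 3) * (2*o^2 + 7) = 2*o^5 - 12*o^4 + 17*o^3 - 36*o^2 + 35*o + 21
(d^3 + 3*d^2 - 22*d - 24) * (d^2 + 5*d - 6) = d^5 + 8*d^4 - 13*d^3 - 152*d^2 + 12*d + 144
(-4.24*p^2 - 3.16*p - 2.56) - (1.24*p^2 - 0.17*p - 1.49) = -5.48*p^2 - 2.99*p - 1.07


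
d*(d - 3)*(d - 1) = d^3 - 4*d^2 + 3*d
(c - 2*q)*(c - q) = c^2 - 3*c*q + 2*q^2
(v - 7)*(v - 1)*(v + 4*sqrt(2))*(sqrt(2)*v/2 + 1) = sqrt(2)*v^4/2 - 4*sqrt(2)*v^3 + 5*v^3 - 40*v^2 + 15*sqrt(2)*v^2/2 - 32*sqrt(2)*v + 35*v + 28*sqrt(2)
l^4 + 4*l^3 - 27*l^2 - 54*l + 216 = (l - 3)^2*(l + 4)*(l + 6)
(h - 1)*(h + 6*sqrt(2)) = h^2 - h + 6*sqrt(2)*h - 6*sqrt(2)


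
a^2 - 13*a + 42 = (a - 7)*(a - 6)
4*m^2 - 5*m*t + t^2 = (-4*m + t)*(-m + t)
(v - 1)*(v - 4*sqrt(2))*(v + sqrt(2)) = v^3 - 3*sqrt(2)*v^2 - v^2 - 8*v + 3*sqrt(2)*v + 8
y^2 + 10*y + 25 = (y + 5)^2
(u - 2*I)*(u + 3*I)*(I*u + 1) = I*u^3 + 7*I*u + 6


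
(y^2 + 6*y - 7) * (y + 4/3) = y^3 + 22*y^2/3 + y - 28/3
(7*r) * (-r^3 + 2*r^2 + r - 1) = -7*r^4 + 14*r^3 + 7*r^2 - 7*r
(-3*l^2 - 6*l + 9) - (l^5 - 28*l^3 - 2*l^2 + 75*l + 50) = -l^5 + 28*l^3 - l^2 - 81*l - 41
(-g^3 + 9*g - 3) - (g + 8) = -g^3 + 8*g - 11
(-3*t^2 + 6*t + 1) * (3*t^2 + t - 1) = -9*t^4 + 15*t^3 + 12*t^2 - 5*t - 1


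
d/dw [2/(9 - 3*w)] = 2/(3*(w - 3)^2)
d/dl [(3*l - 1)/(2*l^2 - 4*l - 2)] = (-3*l^2 + 2*l - 5)/(2*(l^4 - 4*l^3 + 2*l^2 + 4*l + 1))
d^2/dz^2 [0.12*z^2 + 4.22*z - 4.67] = 0.240000000000000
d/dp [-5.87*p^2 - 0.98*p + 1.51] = -11.74*p - 0.98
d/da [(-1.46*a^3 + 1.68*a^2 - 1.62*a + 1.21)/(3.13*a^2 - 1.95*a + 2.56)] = (-4.5698*a^4 + 5.694*a^3 - 9.4182*a^2 + 1.027*a - 1.7877)/(9.7969*a^4 - 12.207*a^3 + 19.8281*a^2 - 9.984*a + 6.5536)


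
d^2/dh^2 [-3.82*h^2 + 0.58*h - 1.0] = -7.64000000000000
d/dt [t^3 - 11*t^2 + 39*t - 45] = 3*t^2 - 22*t + 39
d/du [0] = 0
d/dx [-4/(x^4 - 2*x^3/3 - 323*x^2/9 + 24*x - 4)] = 72*(18*x^3 - 9*x^2 - 323*x + 108)/(-9*x^4 + 6*x^3 + 323*x^2 - 216*x + 36)^2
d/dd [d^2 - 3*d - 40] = 2*d - 3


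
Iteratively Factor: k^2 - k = (k - 1)*(k)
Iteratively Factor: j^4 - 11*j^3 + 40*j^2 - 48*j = (j)*(j^3 - 11*j^2 + 40*j - 48) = j*(j - 3)*(j^2 - 8*j + 16) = j*(j - 4)*(j - 3)*(j - 4)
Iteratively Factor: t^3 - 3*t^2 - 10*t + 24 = (t - 4)*(t^2 + t - 6) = (t - 4)*(t + 3)*(t - 2)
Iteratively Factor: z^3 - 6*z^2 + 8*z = (z)*(z^2 - 6*z + 8) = z*(z - 2)*(z - 4)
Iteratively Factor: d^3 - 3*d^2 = (d - 3)*(d^2) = d*(d - 3)*(d)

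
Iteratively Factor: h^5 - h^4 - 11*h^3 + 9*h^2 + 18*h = (h - 2)*(h^4 + h^3 - 9*h^2 - 9*h) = (h - 3)*(h - 2)*(h^3 + 4*h^2 + 3*h) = h*(h - 3)*(h - 2)*(h^2 + 4*h + 3) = h*(h - 3)*(h - 2)*(h + 3)*(h + 1)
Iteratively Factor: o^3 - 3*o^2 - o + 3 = (o - 1)*(o^2 - 2*o - 3) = (o - 3)*(o - 1)*(o + 1)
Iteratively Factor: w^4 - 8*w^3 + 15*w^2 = (w)*(w^3 - 8*w^2 + 15*w) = w^2*(w^2 - 8*w + 15) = w^2*(w - 3)*(w - 5)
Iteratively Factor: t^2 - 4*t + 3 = (t - 1)*(t - 3)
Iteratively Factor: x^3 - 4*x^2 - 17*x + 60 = (x - 5)*(x^2 + x - 12) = (x - 5)*(x - 3)*(x + 4)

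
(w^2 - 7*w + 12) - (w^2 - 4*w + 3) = 9 - 3*w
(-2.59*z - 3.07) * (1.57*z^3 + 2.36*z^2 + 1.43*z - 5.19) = -4.0663*z^4 - 10.9323*z^3 - 10.9489*z^2 + 9.052*z + 15.9333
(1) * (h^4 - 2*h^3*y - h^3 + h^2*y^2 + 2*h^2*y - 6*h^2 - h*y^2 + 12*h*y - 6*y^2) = h^4 - 2*h^3*y - h^3 + h^2*y^2 + 2*h^2*y - 6*h^2 - h*y^2 + 12*h*y - 6*y^2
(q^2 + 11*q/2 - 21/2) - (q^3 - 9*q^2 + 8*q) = -q^3 + 10*q^2 - 5*q/2 - 21/2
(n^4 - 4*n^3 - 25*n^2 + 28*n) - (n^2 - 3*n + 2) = n^4 - 4*n^3 - 26*n^2 + 31*n - 2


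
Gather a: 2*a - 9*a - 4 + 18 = 14 - 7*a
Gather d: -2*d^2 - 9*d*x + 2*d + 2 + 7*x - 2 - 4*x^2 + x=-2*d^2 + d*(2 - 9*x) - 4*x^2 + 8*x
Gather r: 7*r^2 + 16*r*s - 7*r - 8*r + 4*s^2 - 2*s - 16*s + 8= 7*r^2 + r*(16*s - 15) + 4*s^2 - 18*s + 8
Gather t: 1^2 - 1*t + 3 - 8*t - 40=-9*t - 36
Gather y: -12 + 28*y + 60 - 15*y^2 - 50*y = -15*y^2 - 22*y + 48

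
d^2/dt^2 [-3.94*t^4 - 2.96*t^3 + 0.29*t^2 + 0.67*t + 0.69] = -47.28*t^2 - 17.76*t + 0.58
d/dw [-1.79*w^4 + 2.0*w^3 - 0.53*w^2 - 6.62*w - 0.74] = -7.16*w^3 + 6.0*w^2 - 1.06*w - 6.62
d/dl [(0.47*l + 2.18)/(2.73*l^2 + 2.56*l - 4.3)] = (1.2831*l^2 + 1.2032*l - (0.47*l + 2.18)*(5.46*l + 2.56) - 2.021)/(2.73*l^2 + 2.56*l - 4.3)^2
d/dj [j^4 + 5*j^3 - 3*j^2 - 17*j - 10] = 4*j^3 + 15*j^2 - 6*j - 17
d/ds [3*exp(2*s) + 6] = 6*exp(2*s)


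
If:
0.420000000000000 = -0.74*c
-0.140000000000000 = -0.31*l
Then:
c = -0.57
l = 0.45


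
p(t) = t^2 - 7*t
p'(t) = 2*t - 7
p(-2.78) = 27.19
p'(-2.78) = -12.56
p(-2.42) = 22.80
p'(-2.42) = -11.84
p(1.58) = -8.56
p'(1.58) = -3.84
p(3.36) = -12.23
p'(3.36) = -0.28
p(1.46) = -8.09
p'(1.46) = -4.08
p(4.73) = -10.74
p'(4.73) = 2.46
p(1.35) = -7.63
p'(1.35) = -4.30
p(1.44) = -8.01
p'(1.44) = -4.12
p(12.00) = 60.00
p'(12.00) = 17.00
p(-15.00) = 330.00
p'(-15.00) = -37.00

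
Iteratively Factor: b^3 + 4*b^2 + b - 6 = (b - 1)*(b^2 + 5*b + 6) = (b - 1)*(b + 2)*(b + 3)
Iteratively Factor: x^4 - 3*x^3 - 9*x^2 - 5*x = (x)*(x^3 - 3*x^2 - 9*x - 5) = x*(x - 5)*(x^2 + 2*x + 1) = x*(x - 5)*(x + 1)*(x + 1)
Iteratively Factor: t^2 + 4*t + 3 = (t + 1)*(t + 3)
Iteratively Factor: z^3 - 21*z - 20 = (z - 5)*(z^2 + 5*z + 4) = (z - 5)*(z + 4)*(z + 1)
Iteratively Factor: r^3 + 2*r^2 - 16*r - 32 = (r + 4)*(r^2 - 2*r - 8) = (r + 2)*(r + 4)*(r - 4)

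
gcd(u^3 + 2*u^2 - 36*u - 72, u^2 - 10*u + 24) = u - 6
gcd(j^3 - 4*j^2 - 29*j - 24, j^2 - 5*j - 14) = 1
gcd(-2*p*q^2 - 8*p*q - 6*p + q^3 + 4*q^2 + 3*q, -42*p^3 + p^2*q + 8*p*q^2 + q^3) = 2*p - q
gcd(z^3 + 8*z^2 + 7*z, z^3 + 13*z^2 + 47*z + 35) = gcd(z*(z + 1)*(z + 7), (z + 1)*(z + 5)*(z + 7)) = z^2 + 8*z + 7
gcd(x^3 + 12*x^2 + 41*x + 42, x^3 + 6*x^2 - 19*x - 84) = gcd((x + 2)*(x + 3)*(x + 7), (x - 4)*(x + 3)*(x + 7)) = x^2 + 10*x + 21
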